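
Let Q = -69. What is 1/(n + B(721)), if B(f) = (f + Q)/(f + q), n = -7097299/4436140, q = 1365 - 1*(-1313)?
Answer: -15078439860/21231356021 ≈ -0.71020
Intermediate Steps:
q = 2678 (q = 1365 + 1313 = 2678)
n = -7097299/4436140 (n = -7097299*1/4436140 = -7097299/4436140 ≈ -1.5999)
B(f) = (-69 + f)/(2678 + f) (B(f) = (f - 69)/(f + 2678) = (-69 + f)/(2678 + f))
1/(n + B(721)) = 1/(-7097299/4436140 + (-69 + 721)/(2678 + 721)) = 1/(-7097299/4436140 + 652/3399) = 1/(-21231356021/15078439860) = -15078439860/21231356021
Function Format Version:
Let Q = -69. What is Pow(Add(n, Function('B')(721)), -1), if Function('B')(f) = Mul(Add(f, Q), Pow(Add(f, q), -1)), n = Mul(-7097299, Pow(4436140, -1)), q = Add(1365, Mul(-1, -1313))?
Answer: Rational(-15078439860, 21231356021) ≈ -0.71020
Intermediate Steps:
q = 2678 (q = Add(1365, 1313) = 2678)
n = Rational(-7097299, 4436140) (n = Mul(-7097299, Rational(1, 4436140)) = Rational(-7097299, 4436140) ≈ -1.5999)
Function('B')(f) = Mul(Pow(Add(2678, f), -1), Add(-69, f)) (Function('B')(f) = Mul(Add(f, -69), Pow(Add(f, 2678), -1)) = Mul(Add(-69, f), Pow(Add(2678, f), -1)) = Mul(Pow(Add(2678, f), -1), Add(-69, f)))
Pow(Add(n, Function('B')(721)), -1) = Pow(Add(Rational(-7097299, 4436140), Mul(Pow(Add(2678, 721), -1), Add(-69, 721))), -1) = Pow(Add(Rational(-7097299, 4436140), Mul(Pow(3399, -1), 652)), -1) = Pow(Add(Rational(-7097299, 4436140), Mul(Rational(1, 3399), 652)), -1) = Pow(Add(Rational(-7097299, 4436140), Rational(652, 3399)), -1) = Pow(Rational(-21231356021, 15078439860), -1) = Rational(-15078439860, 21231356021)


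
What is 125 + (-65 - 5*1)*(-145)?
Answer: 10275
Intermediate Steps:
125 + (-65 - 5*1)*(-145) = 125 + (-65 - 5)*(-145) = 125 - 70*(-145) = 125 + 10150 = 10275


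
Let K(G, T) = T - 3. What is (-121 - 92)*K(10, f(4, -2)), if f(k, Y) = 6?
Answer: -639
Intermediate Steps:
K(G, T) = -3 + T
(-121 - 92)*K(10, f(4, -2)) = (-121 - 92)*(-3 + 6) = -213*3 = -639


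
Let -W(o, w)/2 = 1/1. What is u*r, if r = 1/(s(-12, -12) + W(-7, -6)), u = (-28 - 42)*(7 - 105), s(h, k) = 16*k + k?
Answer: -3430/103 ≈ -33.301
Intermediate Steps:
s(h, k) = 17*k
u = 6860 (u = -70*(-98) = 6860)
W(o, w) = -2 (W(o, w) = -2/1 = -2*1 = -2)
r = -1/206 (r = 1/(17*(-12) - 2) = 1/(-204 - 2) = 1/(-206) = -1/206 ≈ -0.0048544)
u*r = 6860*(-1/206) = -3430/103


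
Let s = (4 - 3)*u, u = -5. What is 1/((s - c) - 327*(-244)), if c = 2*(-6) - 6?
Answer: 1/79801 ≈ 1.2531e-5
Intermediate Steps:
s = -5 (s = (4 - 3)*(-5) = 1*(-5) = -5)
c = -18 (c = -12 - 6 = -18)
1/((s - c) - 327*(-244)) = 1/((-5 - 1*(-18)) - 327*(-244)) = 1/((-5 + 18) + 79788) = 1/(13 + 79788) = 1/79801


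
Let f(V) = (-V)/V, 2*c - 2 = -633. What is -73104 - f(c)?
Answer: -73103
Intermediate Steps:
c = -631/2 (c = 1 + (½)*(-633) = 1 - 633/2 = -631/2 ≈ -315.50)
f(V) = -1
-73104 - f(c) = -73104 - 1*(-1) = -73104 + 1 = -73103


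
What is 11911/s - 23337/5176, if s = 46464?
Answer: -127834879/30062208 ≈ -4.2523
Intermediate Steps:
11911/s - 23337/5176 = 11911/46464 - 23337/5176 = -127834879/30062208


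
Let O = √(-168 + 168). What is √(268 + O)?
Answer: 2*√67 ≈ 16.371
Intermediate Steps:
O = 0 (O = √0 = 0)
√(268 + O) = √(268 + 0) = √268 = 2*√67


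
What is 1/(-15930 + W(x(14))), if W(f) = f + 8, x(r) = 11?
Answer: -1/15911 ≈ -6.2850e-5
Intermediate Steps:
W(f) = 8 + f
1/(-15930 + W(x(14))) = 1/(-15930 + (8 + 11)) = 1/(-15930 + 19) = 1/(-15911) = -1/15911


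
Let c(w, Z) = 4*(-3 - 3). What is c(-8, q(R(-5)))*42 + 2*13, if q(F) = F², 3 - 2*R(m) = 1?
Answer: -982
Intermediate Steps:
R(m) = 1 (R(m) = 3/2 - ½*1 = 3/2 - ½ = 1)
c(w, Z) = -24 (c(w, Z) = 4*(-6) = -24)
c(-8, q(R(-5)))*42 + 2*13 = -24*42 + 2*13 = -1008 + 26 = -982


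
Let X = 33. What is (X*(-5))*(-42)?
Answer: 6930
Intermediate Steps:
(X*(-5))*(-42) = (33*(-5))*(-42) = -165*(-42) = 6930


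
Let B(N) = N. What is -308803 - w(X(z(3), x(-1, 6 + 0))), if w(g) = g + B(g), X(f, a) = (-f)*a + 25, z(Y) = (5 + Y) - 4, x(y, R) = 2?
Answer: -308837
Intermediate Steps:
z(Y) = 1 + Y
X(f, a) = 25 - a*f (X(f, a) = -a*f + 25 = 25 - a*f)
w(g) = 2*g (w(g) = g + g = 2*g)
-308803 - w(X(z(3), x(-1, 6 + 0))) = -308803 - 2*(25 - 1*2*(1 + 3)) = -308803 - 2*(25 - 1*2*4) = -308803 - 2*(25 - 8) = -308803 - 2*17 = -308803 - 1*34 = -308803 - 34 = -308837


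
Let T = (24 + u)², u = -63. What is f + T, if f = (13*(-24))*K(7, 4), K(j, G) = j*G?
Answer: -7215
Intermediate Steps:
K(j, G) = G*j
T = 1521 (T = (24 - 63)² = (-39)² = 1521)
f = -8736 (f = (13*(-24))*(4*7) = -312*28 = -8736)
f + T = -8736 + 1521 = -7215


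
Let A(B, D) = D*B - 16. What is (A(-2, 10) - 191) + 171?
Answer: -56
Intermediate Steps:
A(B, D) = -16 + B*D (A(B, D) = B*D - 16 = -16 + B*D)
(A(-2, 10) - 191) + 171 = ((-16 - 2*10) - 191) + 171 = ((-16 - 20) - 191) + 171 = (-36 - 191) + 171 = -227 + 171 = -56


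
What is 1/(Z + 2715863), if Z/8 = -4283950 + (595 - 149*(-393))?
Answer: -1/31082521 ≈ -3.2172e-8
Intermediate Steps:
Z = -33798384 (Z = 8*(-4283950 + (595 - 149*(-393))) = 8*(-4283950 + (595 + 58557)) = 8*(-4283950 + 59152) = 8*(-4224798) = -33798384)
1/(Z + 2715863) = 1/(-33798384 + 2715863) = 1/(-31082521) = -1/31082521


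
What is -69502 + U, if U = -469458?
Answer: -538960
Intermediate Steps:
-69502 + U = -69502 - 469458 = -538960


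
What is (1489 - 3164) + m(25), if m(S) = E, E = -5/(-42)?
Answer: -70345/42 ≈ -1674.9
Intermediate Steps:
E = 5/42 (E = -5*(-1/42) = 5/42 ≈ 0.11905)
m(S) = 5/42
(1489 - 3164) + m(25) = (1489 - 3164) + 5/42 = -1675 + 5/42 = -70345/42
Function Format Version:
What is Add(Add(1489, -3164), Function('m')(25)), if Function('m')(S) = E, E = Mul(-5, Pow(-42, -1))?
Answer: Rational(-70345, 42) ≈ -1674.9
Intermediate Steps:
E = Rational(5, 42) (E = Mul(-5, Rational(-1, 42)) = Rational(5, 42) ≈ 0.11905)
Function('m')(S) = Rational(5, 42)
Add(Add(1489, -3164), Function('m')(25)) = Add(Add(1489, -3164), Rational(5, 42)) = Add(-1675, Rational(5, 42)) = Rational(-70345, 42)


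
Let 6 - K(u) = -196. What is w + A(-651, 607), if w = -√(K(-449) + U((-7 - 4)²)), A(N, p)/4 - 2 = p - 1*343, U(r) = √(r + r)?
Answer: 1064 - √(202 + 11*√2) ≈ 1049.3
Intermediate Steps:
U(r) = √2*√r (U(r) = √(2*r) = √2*√r)
K(u) = 202 (K(u) = 6 - 1*(-196) = 6 + 196 = 202)
A(N, p) = -1364 + 4*p (A(N, p) = 8 + 4*(p - 1*343) = 8 + 4*(p - 343) = 8 + 4*(-343 + p) = 8 + (-1372 + 4*p) = -1364 + 4*p)
w = -√(202 + 11*√2) (w = -√(202 + √2*√((-7 - 4)²)) = -√(202 + √2*√((-11)²)) = -√(202 + √2*√121) = -√(202 + √2*11) = -√(202 + 11*√2) ≈ -14.750)
w + A(-651, 607) = -√(202 + 11*√2) + (-1364 + 4*607) = -√(202 + 11*√2) + (-1364 + 2428) = -√(202 + 11*√2) + 1064 = 1064 - √(202 + 11*√2)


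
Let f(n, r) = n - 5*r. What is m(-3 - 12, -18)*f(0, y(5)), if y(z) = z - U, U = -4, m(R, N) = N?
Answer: 810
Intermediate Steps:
y(z) = 4 + z (y(z) = z - 1*(-4) = z + 4 = 4 + z)
m(-3 - 12, -18)*f(0, y(5)) = -18*(0 - 5*(4 + 5)) = -18*(0 - 5*9) = -18*(0 - 45) = -18*(-45) = 810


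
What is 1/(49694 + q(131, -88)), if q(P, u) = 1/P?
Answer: 131/6509915 ≈ 2.0123e-5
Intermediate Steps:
1/(49694 + q(131, -88)) = 1/(49694 + 1/131) = 1/(6509915/131) = 131/6509915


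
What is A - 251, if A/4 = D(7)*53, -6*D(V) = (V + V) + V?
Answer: -993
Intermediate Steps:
D(V) = -V/2 (D(V) = -((V + V) + V)/6 = -(2*V + V)/6 = -V/2)
A = -742 (A = 4*(-½*7*53) = 4*(-7/2*53) = 4*(-371/2) = -742)
A - 251 = -742 - 251 = -993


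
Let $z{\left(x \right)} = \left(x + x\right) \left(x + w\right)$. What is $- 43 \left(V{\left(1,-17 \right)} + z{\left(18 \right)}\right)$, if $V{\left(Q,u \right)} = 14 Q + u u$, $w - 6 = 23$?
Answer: $-85785$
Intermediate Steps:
$w = 29$ ($w = 6 + 23 = 29$)
$V{\left(Q,u \right)} = u^{2} + 14 Q$ ($V{\left(Q,u \right)} = 14 Q + u^{2} = u^{2} + 14 Q$)
$z{\left(x \right)} = 2 x \left(29 + x\right)$ ($z{\left(x \right)} = \left(x + x\right) \left(x + 29\right) = 2 x \left(29 + x\right)$)
$- 43 \left(V{\left(1,-17 \right)} + z{\left(18 \right)}\right) = - 43 \left(\left(\left(-17\right)^{2} + 14 \cdot 1\right) + 2 \cdot 18 \left(29 + 18\right)\right) = - 43 \left(\left(289 + 14\right) + 2 \cdot 18 \cdot 47\right) = - 43 \left(303 + 1692\right) = \left(-43\right) 1995 = -85785$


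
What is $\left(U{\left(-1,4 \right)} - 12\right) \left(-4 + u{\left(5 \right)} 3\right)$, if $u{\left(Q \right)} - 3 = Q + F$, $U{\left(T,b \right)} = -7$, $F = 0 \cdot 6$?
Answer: $-380$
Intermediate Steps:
$F = 0$
$u{\left(Q \right)} = 3 + Q$ ($u{\left(Q \right)} = 3 + \left(Q + 0\right) = 3 + Q$)
$\left(U{\left(-1,4 \right)} - 12\right) \left(-4 + u{\left(5 \right)} 3\right) = \left(-7 - 12\right) \left(-4 + \left(3 + 5\right) 3\right) = - 19 \left(-4 + 8 \cdot 3\right) = - 19 \left(-4 + 24\right) = \left(-19\right) 20 = -380$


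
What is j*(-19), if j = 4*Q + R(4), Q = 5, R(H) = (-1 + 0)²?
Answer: -399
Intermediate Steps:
R(H) = 1 (R(H) = (-1)² = 1)
j = 21 (j = 4*5 + 1 = 20 + 1 = 21)
j*(-19) = 21*(-19) = -399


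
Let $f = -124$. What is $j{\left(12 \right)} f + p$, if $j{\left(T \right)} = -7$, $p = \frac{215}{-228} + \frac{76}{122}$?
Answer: $\frac{12067693}{13908} \approx 867.68$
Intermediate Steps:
$p = - \frac{4451}{13908}$ ($p = 215 \left(- \frac{1}{228}\right) + 76 \cdot \frac{1}{122} = - \frac{215}{228} + \frac{38}{61} = - \frac{4451}{13908} \approx -0.32003$)
$j{\left(12 \right)} f + p = \left(-7\right) \left(-124\right) - \frac{4451}{13908} = 868 - \frac{4451}{13908} = \frac{12067693}{13908}$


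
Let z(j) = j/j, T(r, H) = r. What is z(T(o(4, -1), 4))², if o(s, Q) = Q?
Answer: 1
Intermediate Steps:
z(j) = 1
z(T(o(4, -1), 4))² = 1² = 1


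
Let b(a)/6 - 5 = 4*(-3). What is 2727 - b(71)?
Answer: 2769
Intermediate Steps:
b(a) = -42 (b(a) = 30 + 6*(4*(-3)) = 30 + 6*(-12) = 30 - 72 = -42)
2727 - b(71) = 2727 - 1*(-42) = 2727 + 42 = 2769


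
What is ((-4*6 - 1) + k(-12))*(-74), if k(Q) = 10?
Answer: 1110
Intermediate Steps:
((-4*6 - 1) + k(-12))*(-74) = ((-4*6 - 1) + 10)*(-74) = ((-24 - 1) + 10)*(-74) = (-25 + 10)*(-74) = -15*(-74) = 1110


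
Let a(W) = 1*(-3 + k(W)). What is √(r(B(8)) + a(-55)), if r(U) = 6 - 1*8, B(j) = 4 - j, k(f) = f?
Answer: 2*I*√15 ≈ 7.746*I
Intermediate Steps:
r(U) = -2 (r(U) = 6 - 8 = -2)
a(W) = -3 + W (a(W) = 1*(-3 + W) = -3 + W)
√(r(B(8)) + a(-55)) = √(-2 + (-3 - 55)) = √(-2 - 58) = √(-60) = 2*I*√15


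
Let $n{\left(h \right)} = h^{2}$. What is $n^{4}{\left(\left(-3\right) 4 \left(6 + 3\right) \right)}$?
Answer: $18509302102818816$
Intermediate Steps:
$n^{4}{\left(\left(-3\right) 4 \left(6 + 3\right) \right)} = \left(\left(\left(-3\right) 4 \left(6 + 3\right)\right)^{2}\right)^{4} = \left(\left(\left(-12\right) 9\right)^{2}\right)^{4} = \left(\left(-108\right)^{2}\right)^{4} = 11664^{4} = 18509302102818816$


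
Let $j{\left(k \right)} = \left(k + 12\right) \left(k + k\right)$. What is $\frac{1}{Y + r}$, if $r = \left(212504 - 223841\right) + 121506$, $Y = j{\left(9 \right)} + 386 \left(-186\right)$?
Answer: $\frac{1}{38751} \approx 2.5806 \cdot 10^{-5}$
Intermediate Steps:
$j{\left(k \right)} = 2 k \left(12 + k\right)$ ($j{\left(k \right)} = \left(12 + k\right) 2 k = 2 k \left(12 + k\right)$)
$Y = -71418$ ($Y = 2 \cdot 9 \left(12 + 9\right) + 386 \left(-186\right) = 2 \cdot 9 \cdot 21 - 71796 = 378 - 71796 = -71418$)
$r = 110169$ ($r = -11337 + 121506 = 110169$)
$\frac{1}{Y + r} = \frac{1}{-71418 + 110169} = \frac{1}{38751}$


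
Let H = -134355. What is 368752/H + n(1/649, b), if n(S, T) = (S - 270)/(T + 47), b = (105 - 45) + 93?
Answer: -14281380379/3487855800 ≈ -4.0946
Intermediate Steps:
b = 153 (b = 60 + 93 = 153)
n(S, T) = (-270 + S)/(47 + T)
368752/H + n(1/649, b) = 368752/(-134355) + (-270 + 1/649)/(47 + 153) = 368752*(-1/134355) + (-270 + 1/649)/200 = -368752/134355 + (1/200)*(-175229/649) = -368752/134355 - 175229/129800 = -14281380379/3487855800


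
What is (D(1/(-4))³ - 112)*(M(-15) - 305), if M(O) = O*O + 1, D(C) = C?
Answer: 566351/64 ≈ 8849.2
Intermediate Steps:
M(O) = 1 + O² (M(O) = O² + 1 = 1 + O²)
(D(1/(-4))³ - 112)*(M(-15) - 305) = ((1/(-4))³ - 112)*((1 + (-15)²) - 305) = ((-¼)³ - 112)*((1 + 225) - 305) = (-1/64 - 112)*(226 - 305) = -7169/64*(-79) = 566351/64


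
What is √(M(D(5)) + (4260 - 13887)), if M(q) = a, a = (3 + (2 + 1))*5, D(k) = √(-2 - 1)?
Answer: I*√9597 ≈ 97.964*I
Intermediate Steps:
D(k) = I*√3 (D(k) = √(-3) = I*√3)
a = 30 (a = (3 + 3)*5 = 6*5 = 30)
M(q) = 30
√(M(D(5)) + (4260 - 13887)) = √(30 + (4260 - 13887)) = √(30 - 9627) = √(-9597) = I*√9597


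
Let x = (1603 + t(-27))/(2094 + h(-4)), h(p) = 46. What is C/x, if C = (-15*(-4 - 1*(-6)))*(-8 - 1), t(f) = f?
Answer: 72225/197 ≈ 366.62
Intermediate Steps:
C = 270 (C = -15*(-4 + 6)*(-9) = -15*2*(-9) = -30*(-9) = 270)
x = 394/535 (x = (1603 - 27)/(2094 + 46) = 1576/2140 = 1576*(1/2140) = 394/535 ≈ 0.73645)
C/x = 270/(394/535) = 270*(535/394) = 72225/197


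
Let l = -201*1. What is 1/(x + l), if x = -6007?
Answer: -1/6208 ≈ -0.00016108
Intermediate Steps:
l = -201
1/(x + l) = 1/(-6007 - 201) = 1/(-6208) = -1/6208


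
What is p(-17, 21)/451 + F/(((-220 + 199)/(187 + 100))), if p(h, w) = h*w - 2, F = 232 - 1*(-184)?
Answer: -7693333/1353 ≈ -5686.1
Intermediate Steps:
F = 416 (F = 232 + 184 = 416)
p(h, w) = -2 + h*w
p(-17, 21)/451 + F/(((-220 + 199)/(187 + 100))) = (-2 - 17*21)/451 + 416/(((-220 + 199)/(187 + 100))) = (-2 - 357)*(1/451) + 416/((-21/287)) = -359*1/451 + 416/((-21*1/287)) = -359/451 + 416/(-3/41) = -359/451 + 416*(-41/3) = -359/451 - 17056/3 = -7693333/1353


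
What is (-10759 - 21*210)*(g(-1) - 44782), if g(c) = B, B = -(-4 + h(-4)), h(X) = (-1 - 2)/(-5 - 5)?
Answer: 6792420327/10 ≈ 6.7924e+8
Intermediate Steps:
h(X) = 3/10 (h(X) = -3/(-10) = -3*(-1/10) = 3/10)
B = 37/10 (B = -(-4 + 3/10) = -1*(-37/10) = 37/10 ≈ 3.7000)
g(c) = 37/10
(-10759 - 21*210)*(g(-1) - 44782) = (-10759 - 21*210)*(37/10 - 44782) = (-10759 - 4410)*(-447783/10) = -15169*(-447783/10) = 6792420327/10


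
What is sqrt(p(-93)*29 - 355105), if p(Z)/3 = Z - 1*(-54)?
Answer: I*sqrt(358498) ≈ 598.75*I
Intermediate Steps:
p(Z) = 162 + 3*Z (p(Z) = 3*(Z - 1*(-54)) = 3*(Z + 54) = 3*(54 + Z) = 162 + 3*Z)
sqrt(p(-93)*29 - 355105) = sqrt((162 + 3*(-93))*29 - 355105) = sqrt((162 - 279)*29 - 355105) = sqrt(-117*29 - 355105) = sqrt(-3393 - 355105) = sqrt(-358498) = I*sqrt(358498)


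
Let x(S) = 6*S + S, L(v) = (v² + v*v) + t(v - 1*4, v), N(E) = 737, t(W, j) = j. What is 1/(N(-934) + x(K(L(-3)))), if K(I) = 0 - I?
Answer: 1/632 ≈ 0.0015823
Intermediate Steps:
L(v) = v + 2*v² (L(v) = (v² + v*v) + v = (v² + v²) + v = 2*v² + v = v + 2*v²)
K(I) = -I
x(S) = 7*S
1/(N(-934) + x(K(L(-3)))) = 1/(737 + 7*(-(-3)*(1 + 2*(-3)))) = 1/(737 + 7*(-(-3)*(1 - 6))) = 1/(737 + 7*(-(-3)*(-5))) = 1/(737 + 7*(-1*15)) = 1/(737 + 7*(-15)) = 1/(737 - 105) = 1/632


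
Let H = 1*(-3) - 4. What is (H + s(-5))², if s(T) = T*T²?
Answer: 17424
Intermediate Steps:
H = -7 (H = -3 - 4 = -7)
s(T) = T³
(H + s(-5))² = (-7 + (-5)³)² = (-7 - 125)² = (-132)² = 17424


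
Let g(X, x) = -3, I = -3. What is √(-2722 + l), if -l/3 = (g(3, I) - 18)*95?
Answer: √3263 ≈ 57.123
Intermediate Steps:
l = 5985 (l = -3*(-3 - 18)*95 = -(-63)*95 = -3*(-1995) = 5985)
√(-2722 + l) = √(-2722 + 5985) = √3263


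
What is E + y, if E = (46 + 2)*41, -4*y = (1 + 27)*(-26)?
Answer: 2150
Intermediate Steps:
y = 182 (y = -(1 + 27)*(-26)/4 = -7*(-26) = -¼*(-728) = 182)
E = 1968 (E = 48*41 = 1968)
E + y = 1968 + 182 = 2150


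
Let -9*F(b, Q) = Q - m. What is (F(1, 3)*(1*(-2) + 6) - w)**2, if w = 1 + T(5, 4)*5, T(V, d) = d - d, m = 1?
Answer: 289/81 ≈ 3.5679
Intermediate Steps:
T(V, d) = 0
w = 1 (w = 1 + 0*5 = 1 + 0 = 1)
F(b, Q) = 1/9 - Q/9 (F(b, Q) = -(Q - 1*1)/9 = -(Q - 1)/9 = -(-1 + Q)/9 = 1/9 - Q/9)
(F(1, 3)*(1*(-2) + 6) - w)**2 = ((1/9 - 1/9*3)*(1*(-2) + 6) - 1*1)**2 = ((1/9 - 1/3)*(-2 + 6) - 1)**2 = (-2/9*4 - 1)**2 = (-8/9 - 1)**2 = (-17/9)**2 = 289/81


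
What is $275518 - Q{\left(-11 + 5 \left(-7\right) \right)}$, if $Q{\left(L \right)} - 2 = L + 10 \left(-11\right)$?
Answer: $275672$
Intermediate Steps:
$Q{\left(L \right)} = -108 + L$ ($Q{\left(L \right)} = 2 + \left(L + 10 \left(-11\right)\right) = 2 + \left(L - 110\right) = 2 + \left(-110 + L\right) = -108 + L$)
$275518 - Q{\left(-11 + 5 \left(-7\right) \right)} = 275518 - \left(-108 + \left(-11 + 5 \left(-7\right)\right)\right) = 275518 - \left(-108 - 46\right) = 275518 - -154 = 275518 + 154 = 275672$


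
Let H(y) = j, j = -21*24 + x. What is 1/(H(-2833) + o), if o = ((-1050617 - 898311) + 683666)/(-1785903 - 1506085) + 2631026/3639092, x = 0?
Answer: -748740449681/376536079711612 ≈ -0.0019885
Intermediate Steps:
j = -504 (j = -21*24 + 0 = -504 + 0 = -504)
o = 829106927612/748740449681 (o = (-1948928 + 683666)/(-3291988) + 2631026*(1/3639092) = -1265262*(-1/3291988) + 1315513/1819546 = 632631/1645994 + 1315513/1819546 = 829106927612/748740449681 ≈ 1.1073)
H(y) = -504
1/(H(-2833) + o) = 1/(-504 + 829106927612/748740449681) = 1/(-376536079711612/748740449681) = -748740449681/376536079711612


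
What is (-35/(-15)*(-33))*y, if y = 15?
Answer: -1155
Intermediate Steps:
(-35/(-15)*(-33))*y = (-35/(-15)*(-33))*15 = (-35*(-1/15)*(-33))*15 = ((7/3)*(-33))*15 = -77*15 = -1155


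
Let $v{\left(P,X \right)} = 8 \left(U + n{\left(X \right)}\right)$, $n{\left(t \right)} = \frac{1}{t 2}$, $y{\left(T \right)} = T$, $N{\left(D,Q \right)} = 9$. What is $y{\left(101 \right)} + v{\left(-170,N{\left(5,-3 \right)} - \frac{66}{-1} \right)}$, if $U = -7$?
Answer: $\frac{3379}{75} \approx 45.053$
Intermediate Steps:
$n{\left(t \right)} = \frac{1}{2 t}$ ($n{\left(t \right)} = \frac{1}{t} \frac{1}{2} = \frac{1}{2 t}$)
$v{\left(P,X \right)} = -56 + \frac{4}{X}$ ($v{\left(P,X \right)} = 8 \left(-7 + \frac{1}{2 X}\right) = -56 + \frac{4}{X}$)
$y{\left(101 \right)} + v{\left(-170,N{\left(5,-3 \right)} - \frac{66}{-1} \right)} = 101 - \left(56 - \frac{4}{9 - \frac{66}{-1}}\right) = 101 - \left(56 - \frac{4}{9 - -66}\right) = 101 - \left(56 - \frac{4}{9 + 66}\right) = 101 - \left(56 - \frac{4}{75}\right) = 101 + \left(-56 + 4 \cdot \frac{1}{75}\right) = 101 + \left(-56 + \frac{4}{75}\right) = 101 - \frac{4196}{75} = \frac{3379}{75}$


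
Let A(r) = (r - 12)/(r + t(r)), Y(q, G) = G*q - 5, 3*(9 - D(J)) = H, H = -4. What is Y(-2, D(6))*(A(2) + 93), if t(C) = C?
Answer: -13937/6 ≈ -2322.8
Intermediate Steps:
D(J) = 31/3 (D(J) = 9 - 1/3*(-4) = 9 + 4/3 = 31/3)
Y(q, G) = -5 + G*q
A(r) = (-12 + r)/(2*r) (A(r) = (r - 12)/(r + r) = (-12 + r)/((2*r)) = (-12 + r)*(1/(2*r)) = (-12 + r)/(2*r))
Y(-2, D(6))*(A(2) + 93) = (-5 + (31/3)*(-2))*((1/2)*(-12 + 2)/2 + 93) = (-5 - 62/3)*((1/2)*(1/2)*(-10) + 93) = -77*(-5/2 + 93)/3 = -77/3*181/2 = -13937/6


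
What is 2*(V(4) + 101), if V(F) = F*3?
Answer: 226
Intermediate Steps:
V(F) = 3*F
2*(V(4) + 101) = 2*(3*4 + 101) = 2*(12 + 101) = 2*113 = 226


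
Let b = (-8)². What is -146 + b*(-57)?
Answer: -3794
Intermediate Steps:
b = 64
-146 + b*(-57) = -146 + 64*(-57) = -146 - 3648 = -3794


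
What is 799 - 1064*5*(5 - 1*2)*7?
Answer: -110921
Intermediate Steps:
799 - 1064*5*(5 - 1*2)*7 = 799 - 1064*5*(5 - 2)*7 = 799 - 1064*5*3*7 = 799 - 15960*7 = 799 - 1064*105 = 799 - 111720 = -110921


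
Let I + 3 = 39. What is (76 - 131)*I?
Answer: -1980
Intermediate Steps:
I = 36 (I = -3 + 39 = 36)
(76 - 131)*I = (76 - 131)*36 = -55*36 = -1980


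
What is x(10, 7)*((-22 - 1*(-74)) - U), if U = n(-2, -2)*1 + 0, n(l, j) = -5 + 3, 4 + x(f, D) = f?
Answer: 324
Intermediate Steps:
x(f, D) = -4 + f
n(l, j) = -2
U = -2 (U = -2*1 + 0 = -2 + 0 = -2)
x(10, 7)*((-22 - 1*(-74)) - U) = (-4 + 10)*((-22 - 1*(-74)) - 1*(-2)) = 6*((-22 + 74) + 2) = 6*(52 + 2) = 6*54 = 324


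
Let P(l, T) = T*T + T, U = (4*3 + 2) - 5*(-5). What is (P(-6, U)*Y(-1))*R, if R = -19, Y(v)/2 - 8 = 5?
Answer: -770640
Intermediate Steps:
Y(v) = 26 (Y(v) = 16 + 2*5 = 16 + 10 = 26)
U = 39 (U = (12 + 2) + 25 = 14 + 25 = 39)
P(l, T) = T + T**2 (P(l, T) = T**2 + T = T + T**2)
(P(-6, U)*Y(-1))*R = ((39*(1 + 39))*26)*(-19) = ((39*40)*26)*(-19) = (1560*26)*(-19) = 40560*(-19) = -770640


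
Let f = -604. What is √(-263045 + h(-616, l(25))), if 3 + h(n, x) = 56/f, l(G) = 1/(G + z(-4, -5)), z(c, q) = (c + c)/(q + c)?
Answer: I*√5997759562/151 ≈ 512.88*I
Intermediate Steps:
z(c, q) = 2*c/(c + q) (z(c, q) = (2*c)/(c + q) = 2*c/(c + q))
l(G) = 1/(8/9 + G) (l(G) = 1/(G + 2*(-4)/(-4 - 5)) = 1/(G + 2*(-4)/(-9)) = 1/(G + 2*(-4)*(-⅑)) = 1/(G + 8/9) = 1/(8/9 + G))
h(n, x) = -467/151 (h(n, x) = -3 + 56/(-604) = -3 + 56*(-1/604) = -3 - 14/151 = -467/151)
√(-263045 + h(-616, l(25))) = √(-263045 - 467/151) = √(-39720262/151) = I*√5997759562/151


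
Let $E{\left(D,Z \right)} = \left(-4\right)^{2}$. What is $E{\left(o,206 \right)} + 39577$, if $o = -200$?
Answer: $39593$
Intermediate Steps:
$E{\left(D,Z \right)} = 16$
$E{\left(o,206 \right)} + 39577 = 16 + 39577 = 39593$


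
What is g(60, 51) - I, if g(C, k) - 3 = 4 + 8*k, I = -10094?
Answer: 10509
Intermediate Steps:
g(C, k) = 7 + 8*k (g(C, k) = 3 + (4 + 8*k) = 7 + 8*k)
g(60, 51) - I = (7 + 8*51) - 1*(-10094) = (7 + 408) + 10094 = 415 + 10094 = 10509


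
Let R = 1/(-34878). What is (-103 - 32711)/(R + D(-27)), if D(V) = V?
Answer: 1144486692/941707 ≈ 1215.3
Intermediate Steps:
R = -1/34878 ≈ -2.8671e-5
(-103 - 32711)/(R + D(-27)) = (-103 - 32711)/(-1/34878 - 27) = -32814/(-941707/34878) = -32814*(-34878/941707) = 1144486692/941707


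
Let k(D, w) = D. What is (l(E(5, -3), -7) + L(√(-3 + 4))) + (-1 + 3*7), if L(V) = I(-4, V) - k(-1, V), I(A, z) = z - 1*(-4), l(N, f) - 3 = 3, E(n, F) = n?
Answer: 32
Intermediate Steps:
l(N, f) = 6 (l(N, f) = 3 + 3 = 6)
I(A, z) = 4 + z (I(A, z) = z + 4 = 4 + z)
L(V) = 5 + V (L(V) = (4 + V) - 1*(-1) = (4 + V) + 1 = 5 + V)
(l(E(5, -3), -7) + L(√(-3 + 4))) + (-1 + 3*7) = (6 + (5 + √(-3 + 4))) + (-1 + 3*7) = (6 + (5 + √1)) + (-1 + 21) = (6 + (5 + 1)) + 20 = (6 + 6) + 20 = 12 + 20 = 32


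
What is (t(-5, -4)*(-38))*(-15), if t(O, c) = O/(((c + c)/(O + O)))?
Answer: -7125/2 ≈ -3562.5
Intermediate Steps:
t(O, c) = O**2/c (t(O, c) = O/(((2*c)/((2*O)))) = O/(((2*c)*(1/(2*O)))) = O/((c/O)) = O*(O/c) = O**2/c)
(t(-5, -4)*(-38))*(-15) = (((-5)**2/(-4))*(-38))*(-15) = ((25*(-1/4))*(-38))*(-15) = -25/4*(-38)*(-15) = (475/2)*(-15) = -7125/2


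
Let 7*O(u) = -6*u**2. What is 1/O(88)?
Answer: -7/46464 ≈ -0.00015065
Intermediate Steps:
O(u) = -6*u**2/7 (O(u) = (-6*u**2)/7 = -6*u**2/7)
1/O(88) = 1/(-6/7*88**2) = 1/(-6/7*7744) = 1/(-46464/7) = -7/46464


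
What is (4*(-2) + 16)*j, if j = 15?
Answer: 120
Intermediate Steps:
(4*(-2) + 16)*j = (4*(-2) + 16)*15 = (-8 + 16)*15 = 8*15 = 120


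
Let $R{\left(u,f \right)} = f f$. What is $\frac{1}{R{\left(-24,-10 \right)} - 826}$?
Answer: $- \frac{1}{726} \approx -0.0013774$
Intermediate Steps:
$R{\left(u,f \right)} = f^{2}$
$\frac{1}{R{\left(-24,-10 \right)} - 826} = \frac{1}{\left(-10\right)^{2} - 826} = \frac{1}{100 - 826} = \frac{1}{-726} = - \frac{1}{726}$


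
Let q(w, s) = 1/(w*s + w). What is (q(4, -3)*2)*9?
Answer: -9/4 ≈ -2.2500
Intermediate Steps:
q(w, s) = 1/(w + s*w) (q(w, s) = 1/(s*w + w) = 1/(w + s*w))
(q(4, -3)*2)*9 = ((1/(4*(1 - 3)))*2)*9 = (((1/4)/(-2))*2)*9 = (((1/4)*(-1/2))*2)*9 = -1/8*2*9 = -1/4*9 = -9/4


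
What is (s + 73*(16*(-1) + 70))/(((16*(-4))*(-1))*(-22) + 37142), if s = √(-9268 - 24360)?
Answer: 1971/17867 + I*√8407/17867 ≈ 0.11032 + 0.0051318*I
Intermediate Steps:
s = 2*I*√8407 (s = √(-33628) = 2*I*√8407 ≈ 183.38*I)
(s + 73*(16*(-1) + 70))/(((16*(-4))*(-1))*(-22) + 37142) = (2*I*√8407 + 73*(16*(-1) + 70))/(((16*(-4))*(-1))*(-22) + 37142) = (2*I*√8407 + 73*(-16 + 70))/(-64*(-1)*(-22) + 37142) = (2*I*√8407 + 73*54)/(64*(-22) + 37142) = (2*I*√8407 + 3942)/(-1408 + 37142) = (3942 + 2*I*√8407)/35734 = (3942 + 2*I*√8407)*(1/35734) = 1971/17867 + I*√8407/17867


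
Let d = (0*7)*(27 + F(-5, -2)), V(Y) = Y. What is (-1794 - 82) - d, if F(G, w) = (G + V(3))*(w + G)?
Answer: -1876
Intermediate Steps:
F(G, w) = (3 + G)*(G + w) (F(G, w) = (G + 3)*(w + G) = (3 + G)*(G + w))
d = 0 (d = (0*7)*(27 + ((-5)**2 + 3*(-5) + 3*(-2) - 5*(-2))) = 0*(27 + (25 - 15 - 6 + 10)) = 0*(27 + 14) = 0*41 = 0)
(-1794 - 82) - d = (-1794 - 82) - 1*0 = -1876 + 0 = -1876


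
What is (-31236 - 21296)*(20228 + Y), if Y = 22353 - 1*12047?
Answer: -1604012088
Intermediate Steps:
Y = 10306 (Y = 22353 - 12047 = 10306)
(-31236 - 21296)*(20228 + Y) = (-31236 - 21296)*(20228 + 10306) = -52532*30534 = -1604012088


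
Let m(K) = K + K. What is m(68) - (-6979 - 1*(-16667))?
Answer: -9552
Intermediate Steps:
m(K) = 2*K
m(68) - (-6979 - 1*(-16667)) = 2*68 - (-6979 - 1*(-16667)) = 136 - (-6979 + 16667) = 136 - 1*9688 = 136 - 9688 = -9552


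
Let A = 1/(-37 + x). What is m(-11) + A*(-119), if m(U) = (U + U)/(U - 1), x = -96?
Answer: 311/114 ≈ 2.7281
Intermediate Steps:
m(U) = 2*U/(-1 + U) (m(U) = (2*U)/(-1 + U) = 2*U/(-1 + U))
A = -1/133 (A = 1/(-37 - 96) = 1/(-133) = -1/133 ≈ -0.0075188)
m(-11) + A*(-119) = 2*(-11)/(-1 - 11) - 1/133*(-119) = 2*(-11)/(-12) + 17/19 = 2*(-11)*(-1/12) + 17/19 = 11/6 + 17/19 = 311/114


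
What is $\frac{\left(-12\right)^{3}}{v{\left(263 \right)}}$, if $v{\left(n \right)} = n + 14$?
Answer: $- \frac{1728}{277} \approx -6.2383$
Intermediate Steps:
$v{\left(n \right)} = 14 + n$
$\frac{\left(-12\right)^{3}}{v{\left(263 \right)}} = \frac{\left(-12\right)^{3}}{14 + 263} = - \frac{1728}{277}$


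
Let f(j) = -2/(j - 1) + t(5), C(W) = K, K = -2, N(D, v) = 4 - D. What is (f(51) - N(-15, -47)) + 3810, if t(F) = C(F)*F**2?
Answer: 93524/25 ≈ 3741.0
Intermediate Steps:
C(W) = -2
t(F) = -2*F**2
f(j) = -50 - 2/(-1 + j) (f(j) = -2/(j - 1) - 2*5**2 = -2/(-1 + j) - 2*25 = -2/(-1 + j) - 50 = -50 - 2/(-1 + j))
(f(51) - N(-15, -47)) + 3810 = (2*(24 - 25*51)/(-1 + 51) - (4 - 1*(-15))) + 3810 = (2*(24 - 1275)/50 - (4 + 15)) + 3810 = (2*(1/50)*(-1251) - 1*19) + 3810 = (-1251/25 - 19) + 3810 = -1726/25 + 3810 = 93524/25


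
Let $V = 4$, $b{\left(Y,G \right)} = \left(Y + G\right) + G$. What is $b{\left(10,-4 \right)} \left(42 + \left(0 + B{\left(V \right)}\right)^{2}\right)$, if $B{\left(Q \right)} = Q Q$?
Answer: $596$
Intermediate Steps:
$b{\left(Y,G \right)} = Y + 2 G$ ($b{\left(Y,G \right)} = \left(G + Y\right) + G = Y + 2 G$)
$B{\left(Q \right)} = Q^{2}$
$b{\left(10,-4 \right)} \left(42 + \left(0 + B{\left(V \right)}\right)^{2}\right) = \left(10 + 2 \left(-4\right)\right) \left(42 + \left(0 + 4^{2}\right)^{2}\right) = \left(10 - 8\right) \left(42 + \left(0 + 16\right)^{2}\right) = 2 \left(42 + 16^{2}\right) = 2 \left(42 + 256\right) = 2 \cdot 298 = 596$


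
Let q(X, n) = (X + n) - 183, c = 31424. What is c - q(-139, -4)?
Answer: 31750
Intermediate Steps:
q(X, n) = -183 + X + n
c - q(-139, -4) = 31424 - (-183 - 139 - 4) = 31424 - 1*(-326) = 31424 + 326 = 31750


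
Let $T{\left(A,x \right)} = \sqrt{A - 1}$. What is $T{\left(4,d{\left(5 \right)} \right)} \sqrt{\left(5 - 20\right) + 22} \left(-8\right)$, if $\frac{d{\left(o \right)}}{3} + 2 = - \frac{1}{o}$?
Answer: $- 8 \sqrt{21} \approx -36.661$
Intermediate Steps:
$d{\left(o \right)} = -6 - \frac{3}{o}$ ($d{\left(o \right)} = -6 + 3 \left(- \frac{1}{o}\right) = -6 - \frac{3}{o}$)
$T{\left(A,x \right)} = \sqrt{-1 + A}$
$T{\left(4,d{\left(5 \right)} \right)} \sqrt{\left(5 - 20\right) + 22} \left(-8\right) = \sqrt{-1 + 4} \sqrt{\left(5 - 20\right) + 22} \left(-8\right) = \sqrt{3} \sqrt{\left(5 - 20\right) + 22} \left(-8\right) = \sqrt{3} \sqrt{-15 + 22} \left(-8\right) = \sqrt{3} \sqrt{7} \left(-8\right) = \sqrt{21} \left(-8\right) = - 8 \sqrt{21}$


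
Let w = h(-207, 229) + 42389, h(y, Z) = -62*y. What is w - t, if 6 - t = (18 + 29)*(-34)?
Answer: 53619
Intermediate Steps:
w = 55223 (w = -62*(-207) + 42389 = 12834 + 42389 = 55223)
t = 1604 (t = 6 - (18 + 29)*(-34) = 6 - 47*(-34) = 6 - 1*(-1598) = 6 + 1598 = 1604)
w - t = 55223 - 1*1604 = 55223 - 1604 = 53619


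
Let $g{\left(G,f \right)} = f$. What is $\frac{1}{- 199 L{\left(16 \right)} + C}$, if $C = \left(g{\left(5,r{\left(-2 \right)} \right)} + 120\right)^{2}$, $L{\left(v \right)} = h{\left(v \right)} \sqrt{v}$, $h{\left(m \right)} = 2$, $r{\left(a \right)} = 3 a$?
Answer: $\frac{1}{11404} \approx 8.7689 \cdot 10^{-5}$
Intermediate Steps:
$L{\left(v \right)} = 2 \sqrt{v}$
$C = 12996$ ($C = \left(3 \left(-2\right) + 120\right)^{2} = \left(-6 + 120\right)^{2} = 114^{2} = 12996$)
$\frac{1}{- 199 L{\left(16 \right)} + C} = \frac{1}{- 199 \cdot 2 \sqrt{16} + 12996} = \frac{1}{- 199 \cdot 2 \cdot 4 + 12996} = \frac{1}{\left(-199\right) 8 + 12996} = \frac{1}{-1592 + 12996} = \frac{1}{11404}$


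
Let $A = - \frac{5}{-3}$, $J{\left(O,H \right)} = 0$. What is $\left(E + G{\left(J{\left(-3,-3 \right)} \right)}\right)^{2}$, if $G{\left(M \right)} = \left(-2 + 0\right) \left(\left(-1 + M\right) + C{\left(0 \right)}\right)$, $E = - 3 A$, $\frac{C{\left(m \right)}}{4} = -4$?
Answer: $841$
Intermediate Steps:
$C{\left(m \right)} = -16$ ($C{\left(m \right)} = 4 \left(-4\right) = -16$)
$A = \frac{5}{3}$ ($A = \left(-5\right) \left(- \frac{1}{3}\right) = \frac{5}{3} \approx 1.6667$)
$E = -5$ ($E = \left(-3\right) \frac{5}{3} = -5$)
$G{\left(M \right)} = 34 - 2 M$ ($G{\left(M \right)} = \left(-2 + 0\right) \left(\left(-1 + M\right) - 16\right) = - 2 \left(-17 + M\right) = 34 - 2 M$)
$\left(E + G{\left(J{\left(-3,-3 \right)} \right)}\right)^{2} = \left(-5 + \left(34 - 0\right)\right)^{2} = \left(-5 + \left(34 + 0\right)\right)^{2} = \left(-5 + 34\right)^{2} = 29^{2} = 841$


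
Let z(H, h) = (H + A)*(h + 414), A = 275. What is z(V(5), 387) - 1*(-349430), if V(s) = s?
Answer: 573710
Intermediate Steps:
z(H, h) = (275 + H)*(414 + h) (z(H, h) = (H + 275)*(h + 414) = (275 + H)*(414 + h))
z(V(5), 387) - 1*(-349430) = (113850 + 275*387 + 414*5 + 5*387) - 1*(-349430) = (113850 + 106425 + 2070 + 1935) + 349430 = 224280 + 349430 = 573710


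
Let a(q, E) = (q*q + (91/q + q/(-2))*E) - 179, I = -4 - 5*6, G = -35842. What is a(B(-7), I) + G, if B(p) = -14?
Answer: -35842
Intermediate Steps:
I = -34 (I = -4 - 30 = -34)
a(q, E) = -179 + q² + E*(91/q - q/2) (a(q, E) = (q² + (91/q + q*(-½))*E) - 179 = (q² + (91/q - q/2)*E) - 179 = (q² + E*(91/q - q/2)) - 179 = -179 + q² + E*(91/q - q/2))
a(B(-7), I) + G = (-179 + (-14)² + 91*(-34)/(-14) - ½*(-34)*(-14)) - 35842 = (-179 + 196 + 91*(-34)*(-1/14) - 238) - 35842 = (-179 + 196 + 221 - 238) - 35842 = 0 - 35842 = -35842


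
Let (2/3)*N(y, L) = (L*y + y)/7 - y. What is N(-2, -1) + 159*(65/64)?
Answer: 10527/64 ≈ 164.48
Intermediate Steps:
N(y, L) = -9*y/7 + 3*L*y/14 (N(y, L) = 3*((L*y + y)/7 - y)/2 = 3*((y + L*y)*(⅐) - y)/2 = 3*((y/7 + L*y/7) - y)/2 = 3*(-6*y/7 + L*y/7)/2 = -9*y/7 + 3*L*y/14)
N(-2, -1) + 159*(65/64) = (3/14)*(-2)*(-6 - 1) + 159*(65/64) = (3/14)*(-2)*(-7) + 159*(65*(1/64)) = 3 + 159*(65/64) = 3 + 10335/64 = 10527/64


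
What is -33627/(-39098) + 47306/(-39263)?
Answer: -75610441/219300682 ≈ -0.34478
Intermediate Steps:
-33627/(-39098) + 47306/(-39263) = -33627*(-1/39098) + 47306*(-1/39263) = 33627/39098 - 6758/5609 = -75610441/219300682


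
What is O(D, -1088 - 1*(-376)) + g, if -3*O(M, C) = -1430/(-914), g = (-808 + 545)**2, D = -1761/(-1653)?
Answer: 94829984/1371 ≈ 69169.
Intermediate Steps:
D = 587/551 (D = -1761*(-1/1653) = 587/551 ≈ 1.0653)
g = 69169 (g = (-263)**2 = 69169)
O(M, C) = -715/1371 (O(M, C) = -(-1430)/(3*(-914)) = -(-1430)*(-1)/(3*914) = -1/3*715/457 = -715/1371)
O(D, -1088 - 1*(-376)) + g = -715/1371 + 69169 = 94829984/1371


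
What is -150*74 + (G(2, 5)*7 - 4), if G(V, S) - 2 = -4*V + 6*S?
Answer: -10936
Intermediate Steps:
G(V, S) = 2 - 4*V + 6*S (G(V, S) = 2 + (-4*V + 6*S) = 2 - 4*V + 6*S)
-150*74 + (G(2, 5)*7 - 4) = -150*74 + ((2 - 4*2 + 6*5)*7 - 4) = -11100 + ((2 - 8 + 30)*7 - 4) = -11100 + (24*7 - 4) = -11100 + (168 - 4) = -11100 + 164 = -10936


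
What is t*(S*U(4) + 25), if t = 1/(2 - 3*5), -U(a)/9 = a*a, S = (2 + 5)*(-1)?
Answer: -1033/13 ≈ -79.462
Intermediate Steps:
S = -7 (S = 7*(-1) = -7)
U(a) = -9*a² (U(a) = -9*a*a = -9*a²)
t = -1/13 (t = 1/(2 - 15) = 1/(-13) = -1/13 ≈ -0.076923)
t*(S*U(4) + 25) = -(-(-63)*4² + 25)/13 = -(-(-63)*16 + 25)/13 = -(-7*(-144) + 25)/13 = -(1008 + 25)/13 = -1/13*1033 = -1033/13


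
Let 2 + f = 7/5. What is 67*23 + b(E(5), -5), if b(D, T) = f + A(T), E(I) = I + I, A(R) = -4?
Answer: 7682/5 ≈ 1536.4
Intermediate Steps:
f = -⅗ (f = -2 + 7/5 = -⅗ ≈ -0.60000)
E(I) = 2*I
b(D, T) = -23/5 (b(D, T) = -⅗ - 4 = -23/5)
67*23 + b(E(5), -5) = 67*23 - 23/5 = 1541 - 23/5 = 7682/5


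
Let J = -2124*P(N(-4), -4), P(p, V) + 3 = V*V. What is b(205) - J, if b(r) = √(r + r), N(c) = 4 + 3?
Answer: 27612 + √410 ≈ 27632.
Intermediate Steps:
N(c) = 7
P(p, V) = -3 + V² (P(p, V) = -3 + V*V = -3 + V²)
b(r) = √2*√r (b(r) = √(2*r) = √2*√r)
J = -27612 (J = -2124*(-3 + (-4)²) = -2124*(-3 + 16) = -2124*13 = -27612)
b(205) - J = √2*√205 - 1*(-27612) = √410 + 27612 = 27612 + √410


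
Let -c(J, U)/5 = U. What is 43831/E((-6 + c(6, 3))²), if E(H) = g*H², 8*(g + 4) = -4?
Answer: -87662/1750329 ≈ -0.050083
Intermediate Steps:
g = -9/2 (g = -4 + (⅛)*(-4) = -4 - ½ = -9/2 ≈ -4.5000)
c(J, U) = -5*U
E(H) = -9*H²/2
43831/E((-6 + c(6, 3))²) = 43831/((-9*(-6 - 5*3)⁴/2)) = 43831/((-9*(-6 - 15)⁴/2)) = 43831/((-9*((-21)²)²/2)) = 43831/((-9/2*441²)) = 43831/((-9/2*194481)) = 43831/(-1750329/2) = 43831*(-2/1750329) = -87662/1750329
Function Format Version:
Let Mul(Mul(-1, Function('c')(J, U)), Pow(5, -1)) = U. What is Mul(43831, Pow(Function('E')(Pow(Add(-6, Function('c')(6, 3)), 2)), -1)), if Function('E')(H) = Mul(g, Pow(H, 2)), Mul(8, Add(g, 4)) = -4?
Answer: Rational(-87662, 1750329) ≈ -0.050083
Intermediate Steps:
g = Rational(-9, 2) (g = Add(-4, Mul(Rational(1, 8), -4)) = Add(-4, Rational(-1, 2)) = Rational(-9, 2) ≈ -4.5000)
Function('c')(J, U) = Mul(-5, U)
Function('E')(H) = Mul(Rational(-9, 2), Pow(H, 2))
Mul(43831, Pow(Function('E')(Pow(Add(-6, Function('c')(6, 3)), 2)), -1)) = Mul(43831, Pow(Mul(Rational(-9, 2), Pow(Pow(Add(-6, Mul(-5, 3)), 2), 2)), -1)) = Mul(43831, Pow(Mul(Rational(-9, 2), Pow(Pow(Add(-6, -15), 2), 2)), -1)) = Mul(43831, Pow(Mul(Rational(-9, 2), Pow(Pow(-21, 2), 2)), -1)) = Mul(43831, Pow(Mul(Rational(-9, 2), Pow(441, 2)), -1)) = Mul(43831, Pow(Mul(Rational(-9, 2), 194481), -1)) = Mul(43831, Pow(Rational(-1750329, 2), -1)) = Mul(43831, Rational(-2, 1750329)) = Rational(-87662, 1750329)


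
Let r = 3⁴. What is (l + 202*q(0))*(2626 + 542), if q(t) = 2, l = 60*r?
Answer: 16676352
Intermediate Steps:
r = 81
l = 4860 (l = 60*81 = 4860)
(l + 202*q(0))*(2626 + 542) = (4860 + 202*2)*(2626 + 542) = (4860 + 404)*3168 = 5264*3168 = 16676352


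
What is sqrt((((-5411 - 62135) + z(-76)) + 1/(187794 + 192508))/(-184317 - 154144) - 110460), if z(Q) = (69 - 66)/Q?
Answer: I*sqrt(660672060949428685122377845641)/2445630509218 ≈ 332.35*I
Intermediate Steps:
z(Q) = 3/Q
sqrt((((-5411 - 62135) + z(-76)) + 1/(187794 + 192508))/(-184317 - 154144) - 110460) = sqrt((((-5411 - 62135) + 3/(-76)) + 1/(187794 + 192508))/(-184317 - 154144) - 110460) = sqrt(((-67546 + 3*(-1/76)) + 1/380302)/(-338461) - 110460) = sqrt(((-67546 - 3/76) + 1/380302)*(-1/338461) - 110460) = sqrt((-5133499/76 + 1/380302)*(-1/338461) - 110460) = sqrt(-976139968311/14451476*(-1/338461) - 110460) = sqrt(976139968311/4891261018436 - 110460) = sqrt(-540287715956472249/4891261018436) = I*sqrt(660672060949428685122377845641)/2445630509218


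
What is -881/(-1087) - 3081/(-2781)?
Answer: 1933036/1007649 ≈ 1.9184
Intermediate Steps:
-881/(-1087) - 3081/(-2781) = -881*(-1/1087) - 3081*(-1/2781) = 881/1087 + 1027/927 = 1933036/1007649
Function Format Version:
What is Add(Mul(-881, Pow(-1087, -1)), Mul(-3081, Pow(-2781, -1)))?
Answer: Rational(1933036, 1007649) ≈ 1.9184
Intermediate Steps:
Add(Mul(-881, Pow(-1087, -1)), Mul(-3081, Pow(-2781, -1))) = Add(Mul(-881, Rational(-1, 1087)), Mul(-3081, Rational(-1, 2781))) = Add(Rational(881, 1087), Rational(1027, 927)) = Rational(1933036, 1007649)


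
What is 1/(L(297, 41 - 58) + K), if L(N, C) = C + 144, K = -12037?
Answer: -1/11910 ≈ -8.3963e-5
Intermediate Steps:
L(N, C) = 144 + C
1/(L(297, 41 - 58) + K) = 1/((144 + (41 - 58)) - 12037) = 1/((144 - 17) - 12037) = 1/(127 - 12037) = 1/(-11910) = -1/11910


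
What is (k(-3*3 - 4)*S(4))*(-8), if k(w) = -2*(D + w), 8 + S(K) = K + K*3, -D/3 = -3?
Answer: -512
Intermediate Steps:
D = 9 (D = -3*(-3) = 9)
S(K) = -8 + 4*K (S(K) = -8 + (K + K*3) = -8 + (K + 3*K) = -8 + 4*K)
k(w) = -18 - 2*w (k(w) = -2*(9 + w) = -18 - 2*w)
(k(-3*3 - 4)*S(4))*(-8) = ((-18 - 2*(-3*3 - 4))*(-8 + 4*4))*(-8) = ((-18 - 2*(-9 - 4))*(-8 + 16))*(-8) = ((-18 - 2*(-13))*8)*(-8) = ((-18 + 26)*8)*(-8) = (8*8)*(-8) = 64*(-8) = -512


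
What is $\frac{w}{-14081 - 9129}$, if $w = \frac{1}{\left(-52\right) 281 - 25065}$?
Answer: $\frac{1}{920903170} \approx 1.0859 \cdot 10^{-9}$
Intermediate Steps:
$w = - \frac{1}{39677}$ ($w = \frac{1}{-14612 - 25065} = \frac{1}{-39677} = - \frac{1}{39677} \approx -2.5204 \cdot 10^{-5}$)
$\frac{w}{-14081 - 9129} = - \frac{1}{39677 \left(-14081 - 9129\right)} = - \frac{1}{39677 \left(-23210\right)} = \left(- \frac{1}{39677}\right) \left(- \frac{1}{23210}\right) = \frac{1}{920903170}$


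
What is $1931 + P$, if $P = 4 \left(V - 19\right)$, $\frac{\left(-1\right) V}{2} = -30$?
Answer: $2095$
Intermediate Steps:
$V = 60$ ($V = \left(-2\right) \left(-30\right) = 60$)
$P = 164$ ($P = 4 \left(60 - 19\right) = 4 \cdot 41 = 164$)
$1931 + P = 1931 + 164 = 2095$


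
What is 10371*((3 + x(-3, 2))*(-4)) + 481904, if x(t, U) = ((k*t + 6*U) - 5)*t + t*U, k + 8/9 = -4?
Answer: 3302816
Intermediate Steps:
k = -44/9 (k = -8/9 - 4 = -44/9 ≈ -4.8889)
x(t, U) = U*t + t*(-5 + 6*U - 44*t/9) (x(t, U) = ((-44*t/9 + 6*U) - 5)*t + t*U = ((6*U - 44*t/9) - 5)*t + U*t = (-5 + 6*U - 44*t/9)*t + U*t = t*(-5 + 6*U - 44*t/9) + U*t = U*t + t*(-5 + 6*U - 44*t/9))
10371*((3 + x(-3, 2))*(-4)) + 481904 = 10371*((3 + (1/9)*(-3)*(-45 - 44*(-3) + 63*2))*(-4)) + 481904 = 10371*((3 + (1/9)*(-3)*(-45 + 132 + 126))*(-4)) + 481904 = 10371*((3 + (1/9)*(-3)*213)*(-4)) + 481904 = 10371*((3 - 71)*(-4)) + 481904 = 10371*(-68*(-4)) + 481904 = 10371*272 + 481904 = 2820912 + 481904 = 3302816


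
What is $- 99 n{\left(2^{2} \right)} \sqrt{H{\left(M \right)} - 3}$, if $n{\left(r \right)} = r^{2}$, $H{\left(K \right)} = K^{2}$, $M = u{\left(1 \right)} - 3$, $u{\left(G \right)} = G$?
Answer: $-1584$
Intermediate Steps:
$M = -2$ ($M = 1 - 3 = -2$)
$- 99 n{\left(2^{2} \right)} \sqrt{H{\left(M \right)} - 3} = - 99 \left(2^{2}\right)^{2} \sqrt{\left(-2\right)^{2} - 3} = - 99 \cdot 4^{2} \sqrt{4 - 3} = \left(-99\right) 16 \sqrt{1} = \left(-1584\right) 1 = -1584$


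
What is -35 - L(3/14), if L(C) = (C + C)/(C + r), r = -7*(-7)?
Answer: -24121/689 ≈ -35.009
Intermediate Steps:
r = 49
L(C) = 2*C/(49 + C) (L(C) = (C + C)/(C + 49) = (2*C)/(49 + C) = 2*C/(49 + C))
-35 - L(3/14) = -35 - 2*3/14/(49 + 3/14) = -35 - 2*3*(1/14)/(49 + 3*(1/14)) = -35 - 2*3/(14*(49 + 3/14)) = -35 - 2*3/(14*689/14) = -35 - 2*3*14/(14*689) = -35 - 1*6/689 = -35 - 6/689 = -24121/689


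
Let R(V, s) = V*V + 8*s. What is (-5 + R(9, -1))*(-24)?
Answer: -1632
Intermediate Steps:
R(V, s) = V² + 8*s
(-5 + R(9, -1))*(-24) = (-5 + (9² + 8*(-1)))*(-24) = (-5 + (81 - 8))*(-24) = (-5 + 73)*(-24) = 68*(-24) = -1632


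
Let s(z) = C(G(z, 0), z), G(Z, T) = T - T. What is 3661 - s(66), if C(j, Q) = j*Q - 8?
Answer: 3669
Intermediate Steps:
G(Z, T) = 0
C(j, Q) = -8 + Q*j (C(j, Q) = Q*j - 8 = -8 + Q*j)
s(z) = -8 (s(z) = -8 + z*0 = -8 + 0 = -8)
3661 - s(66) = 3661 - 1*(-8) = 3661 + 8 = 3669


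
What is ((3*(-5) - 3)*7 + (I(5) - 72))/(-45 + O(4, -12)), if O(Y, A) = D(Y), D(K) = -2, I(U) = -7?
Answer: 205/47 ≈ 4.3617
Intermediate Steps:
O(Y, A) = -2
((3*(-5) - 3)*7 + (I(5) - 72))/(-45 + O(4, -12)) = ((3*(-5) - 3)*7 + (-7 - 72))/(-45 - 2) = ((-15 - 3)*7 - 79)/(-47) = (-18*7 - 79)*(-1/47) = (-126 - 79)*(-1/47) = -205*(-1/47) = 205/47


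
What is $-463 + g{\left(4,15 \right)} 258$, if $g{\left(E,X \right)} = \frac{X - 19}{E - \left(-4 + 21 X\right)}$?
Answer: $- \frac{141109}{307} \approx -459.64$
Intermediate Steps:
$g{\left(E,X \right)} = \frac{-19 + X}{4 + E - 21 X}$ ($g{\left(E,X \right)} = \frac{-19 + X}{E - \left(-4 + 21 X\right)} = \frac{-19 + X}{4 + E - 21 X}$)
$-463 + g{\left(4,15 \right)} 258 = -463 + \frac{-19 + 15}{4 + 4 - 315} \cdot 258 = -463 + \frac{1}{4 + 4 - 315} \left(-4\right) 258 = -463 + \frac{1}{-307} \left(-4\right) 258 = -463 + \left(- \frac{1}{307}\right) \left(-4\right) 258 = -463 + \frac{4}{307} \cdot 258 = -463 + \frac{1032}{307} = - \frac{141109}{307}$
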